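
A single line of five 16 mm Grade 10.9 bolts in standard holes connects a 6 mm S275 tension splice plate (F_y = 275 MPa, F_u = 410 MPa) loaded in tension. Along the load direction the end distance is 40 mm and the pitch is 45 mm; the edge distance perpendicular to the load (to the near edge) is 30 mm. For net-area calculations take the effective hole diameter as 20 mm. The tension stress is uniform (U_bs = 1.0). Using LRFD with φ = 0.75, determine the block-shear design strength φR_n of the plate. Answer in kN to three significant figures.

Shear plane L_v = 40 + 4·45 = 220 mm; A_gv = 220 × 6 = 1320 mm².
A_nv = (220 − 4.5·20) × 6 = 780 mm².
A_nt = (30 − 0.5·20) × 6 = 120 mm².
0.6 F_u A_nv = 191.9 kN; 0.6 F_y A_gv = 217.8 kN → shear rupture governs the shear term.
R_n = 191.9 + 1.0 × 410 × 120 / 1000 = 241.1 kN.
Design strength φR_n = 0.75 × 241.1 = 181 kN.

181 kN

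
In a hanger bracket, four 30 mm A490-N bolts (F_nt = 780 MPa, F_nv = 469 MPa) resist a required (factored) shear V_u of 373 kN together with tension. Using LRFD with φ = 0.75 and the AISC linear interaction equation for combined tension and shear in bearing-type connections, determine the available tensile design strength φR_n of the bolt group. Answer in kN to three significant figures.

A_b = π·30²/4 = 706.9 mm²; f_rv = 373 × 1000 / (4 × 706.9) = 131.9 MPa.
F'_nt = 1.3 F_nt − (F_nt / φF_nv) f_rv = 1.3·780 − (780/(0.75·469))·131.9 = 721.5 MPa, capped at F_nt → F'_nt = 721.5 MPa.
R_n = F'_nt · A_b · n = 721.5 × 706.9 × 4 / 1000 = 2040 kN.
Design strength φR_n = 0.75 × 2040 = 1530 kN.

1530 kN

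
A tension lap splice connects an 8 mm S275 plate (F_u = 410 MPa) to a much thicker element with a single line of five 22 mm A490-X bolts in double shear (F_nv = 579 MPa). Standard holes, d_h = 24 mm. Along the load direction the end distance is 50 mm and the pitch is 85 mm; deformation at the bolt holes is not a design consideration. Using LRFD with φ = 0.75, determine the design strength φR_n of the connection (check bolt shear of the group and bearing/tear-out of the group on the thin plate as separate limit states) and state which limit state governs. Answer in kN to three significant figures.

Bolt shear: A_b = π·22²/4 = 380.1 mm²; R_n = 579 × 380.1 × 5 × 2 / 1000 = 2201 kN → 0.75 × 2201 = 1650 kN.
Bearing (1.5 l_c t F_u ≤ 3.0 d t F_u): upper limit = 3.0·22·8·410 / 1000 = 216.5 kN.
  Edge l_c = 50 − 24/2 = 38 → r_n = 187 kN; interior l_c = 85 − 24 = 61 → r_n = 216.5 kN.
  R_n,bearing = 1·187 + 4·216.5 = 1053 kN → 0.75 × 1053 = 790 kN.
Bearing governs: 790 kN.

790 kN (bearing governs)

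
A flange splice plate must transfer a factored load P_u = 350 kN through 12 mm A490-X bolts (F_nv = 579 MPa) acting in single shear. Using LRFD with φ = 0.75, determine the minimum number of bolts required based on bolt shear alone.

8 bolts

A_b = π·12²/4 = 113.1 mm².
Per-bolt design strength φR_n = 0.75 × 579 × 113.1 × 1 / 1000 = 49.11 kN.
n ≥ 350 / 49.11 = 7.126 → use 8 bolts.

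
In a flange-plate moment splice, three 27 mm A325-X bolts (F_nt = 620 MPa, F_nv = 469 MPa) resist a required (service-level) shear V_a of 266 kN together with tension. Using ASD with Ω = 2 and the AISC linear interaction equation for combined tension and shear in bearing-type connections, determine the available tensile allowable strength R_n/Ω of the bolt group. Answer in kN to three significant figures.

A_b = π·27²/4 = 572.6 mm²; f_rv = 266 × 1000 / (3 × 572.6) = 154.9 MPa.
F'_nt = 1.3 F_nt − (Ω F_nt / F_nv) f_rv = 1.3·620 − (2·620/469)·154.9 = 396.6 MPa, capped at F_nt → F'_nt = 396.6 MPa.
R_n = F'_nt · A_b · n = 396.6 × 572.6 × 3 / 1000 = 681.2 kN.
Allowable strength R_n/Ω = 681.2 / 2 = 341 kN.

341 kN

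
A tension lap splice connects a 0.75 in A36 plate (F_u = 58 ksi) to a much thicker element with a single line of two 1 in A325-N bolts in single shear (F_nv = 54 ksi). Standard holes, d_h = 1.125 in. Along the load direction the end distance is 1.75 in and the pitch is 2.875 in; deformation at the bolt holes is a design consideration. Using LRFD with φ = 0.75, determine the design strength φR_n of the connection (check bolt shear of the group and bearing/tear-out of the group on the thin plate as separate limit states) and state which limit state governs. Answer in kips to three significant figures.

63.6 kips (bolt shear governs)

Bolt shear: A_b = π·1²/4 = 0.7854 in²; R_n = 54 × 0.7854 × 2 × 1 = 84.82 kips → 0.75 × 84.82 = 63.6 kips.
Bearing (1.2 l_c t F_u ≤ 2.4 d t F_u): upper limit = 2.4·1·0.75·58 = 104.4 kips.
  Edge l_c = 1.75 − 1.125/2 = 1.188 → r_n = 61.99 kips; interior l_c = 2.875 − 1.125 = 1.75 → r_n = 91.35 kips.
  R_n,bearing = 1·61.99 + 1·91.35 = 153.3 kips → 0.75 × 153.3 = 115 kips.
Bolt shear governs: 63.6 kips.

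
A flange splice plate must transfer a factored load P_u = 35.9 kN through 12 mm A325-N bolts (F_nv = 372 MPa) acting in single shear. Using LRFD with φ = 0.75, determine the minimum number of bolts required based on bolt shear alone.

2 bolts

A_b = π·12²/4 = 113.1 mm².
Per-bolt design strength φR_n = 0.75 × 372 × 113.1 × 1 / 1000 = 31.55 kN.
n ≥ 35.9 / 31.55 = 1.138 → use 2 bolts.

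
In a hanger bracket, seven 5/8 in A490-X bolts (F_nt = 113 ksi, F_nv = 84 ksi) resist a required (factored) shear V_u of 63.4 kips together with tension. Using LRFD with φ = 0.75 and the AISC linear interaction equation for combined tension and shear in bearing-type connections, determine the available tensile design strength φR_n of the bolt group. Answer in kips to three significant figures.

A_b = π·0.625²/4 = 0.3068 in²; f_rv = 63.4 / (7 × 0.3068) = 29.52 ksi.
F'_nt = 1.3 F_nt − (F_nt / φF_nv) f_rv = 1.3·113 − (113/(0.75·84))·29.52 = 93.95 ksi, capped at F_nt → F'_nt = 93.95 ksi.
R_n = F'_nt · A_b · n = 93.95 × 0.3068 × 7 = 201.8 kips.
Design strength φR_n = 0.75 × 201.8 = 151 kips.

151 kips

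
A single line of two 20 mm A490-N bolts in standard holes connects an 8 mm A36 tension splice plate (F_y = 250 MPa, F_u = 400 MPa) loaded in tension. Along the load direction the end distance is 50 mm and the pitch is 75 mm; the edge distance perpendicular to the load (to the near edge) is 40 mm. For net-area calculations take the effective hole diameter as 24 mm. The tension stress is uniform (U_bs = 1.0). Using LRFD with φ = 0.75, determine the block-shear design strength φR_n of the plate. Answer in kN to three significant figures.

180 kN

Shear plane L_v = 50 + 1·75 = 125 mm; A_gv = 125 × 8 = 1000 mm².
A_nv = (125 − 1.5·24) × 8 = 712 mm².
A_nt = (40 − 0.5·24) × 8 = 224 mm².
0.6 F_u A_nv = 170.9 kN; 0.6 F_y A_gv = 150 kN → shear yielding governs the shear term.
R_n = 150 + 1.0 × 400 × 224 / 1000 = 239.6 kN.
Design strength φR_n = 0.75 × 239.6 = 180 kN.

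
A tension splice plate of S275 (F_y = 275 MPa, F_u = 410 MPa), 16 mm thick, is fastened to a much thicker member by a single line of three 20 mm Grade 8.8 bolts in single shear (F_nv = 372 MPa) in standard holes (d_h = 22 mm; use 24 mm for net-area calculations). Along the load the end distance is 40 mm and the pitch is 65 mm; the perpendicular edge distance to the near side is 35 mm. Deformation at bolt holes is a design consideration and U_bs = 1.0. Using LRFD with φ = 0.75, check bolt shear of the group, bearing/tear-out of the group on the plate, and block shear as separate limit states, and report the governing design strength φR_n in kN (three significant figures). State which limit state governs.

263 kN (bolt shear governs)

Bolt shear: A_b = π·20²/4 = 314.2 mm²; R_n = 372 × 314.2 × 3 × 1 / 1000 = 350.6 kN → 0.75 × 350.6 = 263 kN.
Bearing: edge l_c = 29, r_n = 228.3 kN; interior l_c = 43, r_n = 314.9 kN; R_n = 228.3 + 2·314.9 = 858 kN → 644 kN.
Block shear: A_gv = 2720, A_nv = 1760, A_nt = 368 mm²; R_n = min(0.6F_uA_nv, 0.6F_yA_gv) + U_bs·F_u·A_nt = 583.8 kN → 438 kN.
Bolt shear governs: 263 kN.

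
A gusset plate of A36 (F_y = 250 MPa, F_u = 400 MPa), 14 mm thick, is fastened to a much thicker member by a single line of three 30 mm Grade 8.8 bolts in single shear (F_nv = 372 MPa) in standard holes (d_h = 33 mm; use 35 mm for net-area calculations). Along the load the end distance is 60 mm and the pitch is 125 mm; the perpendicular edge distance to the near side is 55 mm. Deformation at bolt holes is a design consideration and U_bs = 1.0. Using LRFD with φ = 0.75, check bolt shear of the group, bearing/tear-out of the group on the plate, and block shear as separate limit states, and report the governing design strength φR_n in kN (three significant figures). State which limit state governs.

592 kN (bolt shear governs)

Bolt shear: A_b = π·30²/4 = 706.9 mm²; R_n = 372 × 706.9 × 3 × 1 / 1000 = 788.9 kN → 0.75 × 788.9 = 592 kN.
Bearing: edge l_c = 43.5, r_n = 292.3 kN; interior l_c = 92, r_n = 403.2 kN; R_n = 292.3 + 2·403.2 = 1099 kN → 824 kN.
Block shear: A_gv = 4340, A_nv = 3115, A_nt = 525 mm²; R_n = min(0.6F_uA_nv, 0.6F_yA_gv) + U_bs·F_u·A_nt = 861 kN → 646 kN.
Bolt shear governs: 592 kN.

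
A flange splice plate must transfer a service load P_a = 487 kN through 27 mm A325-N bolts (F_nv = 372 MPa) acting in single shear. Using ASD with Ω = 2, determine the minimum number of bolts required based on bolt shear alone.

5 bolts

A_b = π·27²/4 = 572.6 mm².
Per-bolt allowable strength R_n/Ω = 372 × 572.6 × 1 / 1000 / 2 = 106.5 kN.
n ≥ 487 / 106.5 = 4.573 → use 5 bolts.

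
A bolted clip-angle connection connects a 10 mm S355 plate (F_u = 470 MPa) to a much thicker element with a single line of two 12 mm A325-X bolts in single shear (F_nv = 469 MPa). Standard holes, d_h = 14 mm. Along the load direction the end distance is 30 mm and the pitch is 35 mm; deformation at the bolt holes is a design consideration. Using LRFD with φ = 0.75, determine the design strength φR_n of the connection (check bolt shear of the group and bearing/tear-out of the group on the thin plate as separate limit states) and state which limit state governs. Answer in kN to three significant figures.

79.6 kN (bolt shear governs)

Bolt shear: A_b = π·12²/4 = 113.1 mm²; R_n = 469 × 113.1 × 2 × 1 / 1000 = 106.1 kN → 0.75 × 106.1 = 79.6 kN.
Bearing (1.2 l_c t F_u ≤ 2.4 d t F_u): upper limit = 2.4·12·10·470 / 1000 = 135.4 kN.
  Edge l_c = 30 − 14/2 = 23 → r_n = 129.7 kN; interior l_c = 35 − 14 = 21 → r_n = 118.4 kN.
  R_n,bearing = 1·129.7 + 1·118.4 = 248.2 kN → 0.75 × 248.2 = 186 kN.
Bolt shear governs: 79.6 kN.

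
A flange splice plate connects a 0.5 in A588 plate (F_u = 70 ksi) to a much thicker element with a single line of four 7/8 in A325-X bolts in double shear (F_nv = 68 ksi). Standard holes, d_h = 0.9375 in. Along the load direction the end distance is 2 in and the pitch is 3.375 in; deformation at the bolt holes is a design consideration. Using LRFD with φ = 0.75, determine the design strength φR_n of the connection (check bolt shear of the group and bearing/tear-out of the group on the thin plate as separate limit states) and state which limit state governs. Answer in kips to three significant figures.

Bolt shear: A_b = π·0.875²/4 = 0.6013 in²; R_n = 68 × 0.6013 × 4 × 2 = 327.1 kips → 0.75 × 327.1 = 245 kips.
Bearing (1.2 l_c t F_u ≤ 2.4 d t F_u): upper limit = 2.4·0.875·0.5·70 = 73.5 kips.
  Edge l_c = 2 − 0.9375/2 = 1.531 → r_n = 64.31 kips; interior l_c = 3.375 − 0.9375 = 2.438 → r_n = 73.5 kips.
  R_n,bearing = 1·64.31 + 3·73.5 = 284.8 kips → 0.75 × 284.8 = 214 kips.
Bearing governs: 214 kips.

214 kips (bearing governs)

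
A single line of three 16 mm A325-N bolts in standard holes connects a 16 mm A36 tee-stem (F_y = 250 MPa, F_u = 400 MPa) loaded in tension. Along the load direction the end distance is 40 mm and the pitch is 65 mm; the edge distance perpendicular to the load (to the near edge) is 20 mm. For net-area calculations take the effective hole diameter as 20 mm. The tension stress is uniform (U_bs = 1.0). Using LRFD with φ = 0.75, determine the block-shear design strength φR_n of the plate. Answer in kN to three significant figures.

354 kN

Shear plane L_v = 40 + 2·65 = 170 mm; A_gv = 170 × 16 = 2720 mm².
A_nv = (170 − 2.5·20) × 16 = 1920 mm².
A_nt = (20 − 0.5·20) × 16 = 160 mm².
0.6 F_u A_nv = 460.8 kN; 0.6 F_y A_gv = 408 kN → shear yielding governs the shear term.
R_n = 408 + 1.0 × 400 × 160 / 1000 = 472 kN.
Design strength φR_n = 0.75 × 472 = 354 kN.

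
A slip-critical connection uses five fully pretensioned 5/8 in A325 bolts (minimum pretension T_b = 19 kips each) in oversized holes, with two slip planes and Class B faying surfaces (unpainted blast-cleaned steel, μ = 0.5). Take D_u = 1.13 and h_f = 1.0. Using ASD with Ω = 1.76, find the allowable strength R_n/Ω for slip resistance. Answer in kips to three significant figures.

61 kips

R_n = μ · D_u · h_f · T_b · n_s · n_b = 0.5 × 1.13 × 1.0 × 19 × 2 × 5 = 107.3 kips.
Allowable strength R_n/Ω = 107.3 / 1.76 = 61 kips.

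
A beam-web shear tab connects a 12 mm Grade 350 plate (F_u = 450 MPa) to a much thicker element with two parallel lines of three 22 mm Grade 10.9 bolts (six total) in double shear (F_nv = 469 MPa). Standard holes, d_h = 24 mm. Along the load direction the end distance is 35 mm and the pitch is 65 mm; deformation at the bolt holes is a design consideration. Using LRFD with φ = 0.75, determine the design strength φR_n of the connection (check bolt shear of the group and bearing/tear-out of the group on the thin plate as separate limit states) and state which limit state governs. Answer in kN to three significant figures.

Bolt shear: A_b = π·22²/4 = 380.1 mm²; R_n = 469 × 380.1 × 6 × 2 / 1000 = 2139 kN → 0.75 × 2139 = 1600 kN.
Bearing (1.2 l_c t F_u ≤ 2.4 d t F_u): upper limit = 2.4·22·12·450 / 1000 = 285.1 kN.
  Edge l_c = 35 − 24/2 = 23 → r_n = 149 kN; interior l_c = 65 − 24 = 41 → r_n = 265.7 kN.
  R_n,bearing = 2·149 + 4·265.7 = 1361 kN → 0.75 × 1361 = 1020 kN.
Bearing governs: 1020 kN.

1020 kN (bearing governs)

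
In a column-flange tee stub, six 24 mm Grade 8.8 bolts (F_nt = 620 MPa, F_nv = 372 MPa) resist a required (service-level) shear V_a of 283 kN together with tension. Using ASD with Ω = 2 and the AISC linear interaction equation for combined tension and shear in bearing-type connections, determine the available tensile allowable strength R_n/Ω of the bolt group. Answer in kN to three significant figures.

622 kN

A_b = π·24²/4 = 452.4 mm²; f_rv = 283 × 1000 / (6 × 452.4) = 104.3 MPa.
F'_nt = 1.3 F_nt − (Ω F_nt / F_nv) f_rv = 1.3·620 − (2·620/372)·104.3 = 458.5 MPa, capped at F_nt → F'_nt = 458.5 MPa.
R_n = F'_nt · A_b · n = 458.5 × 452.4 × 6 / 1000 = 1244 kN.
Allowable strength R_n/Ω = 1244 / 2 = 622 kN.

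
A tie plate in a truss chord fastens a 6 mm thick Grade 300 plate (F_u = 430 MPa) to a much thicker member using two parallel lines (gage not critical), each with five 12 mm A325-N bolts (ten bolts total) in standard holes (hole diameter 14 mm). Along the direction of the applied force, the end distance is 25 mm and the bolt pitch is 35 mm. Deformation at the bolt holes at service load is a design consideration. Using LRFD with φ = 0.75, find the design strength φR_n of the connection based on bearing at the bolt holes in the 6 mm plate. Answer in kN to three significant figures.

Per bolt r_n = 1.2 l_c t F_u ≤ 2.4 d t F_u; upper limit = 2.4 × 12 × 6 × 430 / 1000 = 74.3 kN.
Edge bolt: l_c = 25 − 14/2 = 18 mm → 1.2 × 18 × 6 × 430 / 1000 = 55.73 → r_n = 55.73 kN.
Interior bolts: l_c = 35 − 14 = 21 mm → 1.2 × 21 × 6 × 430 / 1000 = 65.02 → r_n = 65.02 kN.
R_n = 2 × 55.73 + 8 × 65.02 = 631.6 kN.
Design strength φR_n = 0.75 × 631.6 = 474 kN.

474 kN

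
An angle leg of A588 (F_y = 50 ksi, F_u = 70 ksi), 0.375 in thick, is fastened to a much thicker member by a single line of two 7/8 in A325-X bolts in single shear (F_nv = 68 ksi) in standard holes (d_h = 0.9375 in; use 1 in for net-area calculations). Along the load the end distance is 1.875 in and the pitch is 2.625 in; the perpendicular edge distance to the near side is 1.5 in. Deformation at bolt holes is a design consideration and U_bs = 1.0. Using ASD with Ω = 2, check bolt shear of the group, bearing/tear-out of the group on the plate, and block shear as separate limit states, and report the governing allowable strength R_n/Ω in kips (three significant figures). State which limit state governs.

36.8 kips (block shear governs)

Bolt shear: A_b = π·0.875²/4 = 0.6013 in²; R_n = 68 × 0.6013 × 2 × 1 = 81.78 kips → 81.78 / 2 = 40.9 kips.
Bearing: edge l_c = 1.406, r_n = 44.3 kips; interior l_c = 1.688, r_n = 53.16 kips; R_n = 44.3 + 1·53.16 = 97.45 kips → 48.7 kips.
Block shear: A_gv = 1.688, A_nv = 1.125, A_nt = 0.375 in²; R_n = min(0.6F_uA_nv, 0.6F_yA_gv) + U_bs·F_u·A_nt = 73.5 kips → 36.8 kips.
Block shear governs: 36.8 kips.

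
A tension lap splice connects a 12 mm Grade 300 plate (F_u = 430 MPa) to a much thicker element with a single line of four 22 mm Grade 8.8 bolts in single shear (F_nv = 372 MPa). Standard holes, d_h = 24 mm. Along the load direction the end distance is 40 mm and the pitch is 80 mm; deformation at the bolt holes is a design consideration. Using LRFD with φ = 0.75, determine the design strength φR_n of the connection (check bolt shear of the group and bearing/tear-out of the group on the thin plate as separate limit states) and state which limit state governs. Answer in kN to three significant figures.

424 kN (bolt shear governs)

Bolt shear: A_b = π·22²/4 = 380.1 mm²; R_n = 372 × 380.1 × 4 × 1 / 1000 = 565.6 kN → 0.75 × 565.6 = 424 kN.
Bearing (1.2 l_c t F_u ≤ 2.4 d t F_u): upper limit = 2.4·22·12·430 / 1000 = 272.4 kN.
  Edge l_c = 40 − 24/2 = 28 → r_n = 173.4 kN; interior l_c = 80 − 24 = 56 → r_n = 272.4 kN.
  R_n,bearing = 1·173.4 + 3·272.4 = 990.7 kN → 0.75 × 990.7 = 743 kN.
Bolt shear governs: 424 kN.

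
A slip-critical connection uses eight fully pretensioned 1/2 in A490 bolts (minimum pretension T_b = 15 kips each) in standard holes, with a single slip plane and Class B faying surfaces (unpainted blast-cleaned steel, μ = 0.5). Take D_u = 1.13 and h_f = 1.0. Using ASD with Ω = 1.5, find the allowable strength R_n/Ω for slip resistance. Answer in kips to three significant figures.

R_n = μ · D_u · h_f · T_b · n_s · n_b = 0.5 × 1.13 × 1.0 × 15 × 1 × 8 = 67.8 kips.
Allowable strength R_n/Ω = 67.8 / 1.5 = 45.2 kips.

45.2 kips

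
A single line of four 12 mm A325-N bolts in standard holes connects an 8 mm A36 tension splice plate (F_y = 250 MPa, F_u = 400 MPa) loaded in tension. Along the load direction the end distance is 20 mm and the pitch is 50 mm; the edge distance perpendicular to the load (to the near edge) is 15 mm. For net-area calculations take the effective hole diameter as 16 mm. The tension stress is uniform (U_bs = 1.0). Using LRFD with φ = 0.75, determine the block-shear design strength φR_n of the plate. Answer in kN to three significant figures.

170 kN

Shear plane L_v = 20 + 3·50 = 170 mm; A_gv = 170 × 8 = 1360 mm².
A_nv = (170 − 3.5·16) × 8 = 912 mm².
A_nt = (15 − 0.5·16) × 8 = 56 mm².
0.6 F_u A_nv = 218.9 kN; 0.6 F_y A_gv = 204 kN → shear yielding governs the shear term.
R_n = 204 + 1.0 × 400 × 56 / 1000 = 226.4 kN.
Design strength φR_n = 0.75 × 226.4 = 170 kN.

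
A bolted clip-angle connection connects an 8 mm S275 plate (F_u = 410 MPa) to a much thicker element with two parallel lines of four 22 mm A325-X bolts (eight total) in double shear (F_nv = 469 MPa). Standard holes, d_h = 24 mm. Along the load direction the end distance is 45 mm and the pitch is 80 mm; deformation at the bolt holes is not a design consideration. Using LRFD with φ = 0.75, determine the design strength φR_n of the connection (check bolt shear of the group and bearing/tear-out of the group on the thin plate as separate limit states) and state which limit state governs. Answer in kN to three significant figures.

1220 kN (bearing governs)

Bolt shear: A_b = π·22²/4 = 380.1 mm²; R_n = 469 × 380.1 × 8 × 2 / 1000 = 2853 kN → 0.75 × 2853 = 2140 kN.
Bearing (1.5 l_c t F_u ≤ 3.0 d t F_u): upper limit = 3.0·22·8·410 / 1000 = 216.5 kN.
  Edge l_c = 45 − 24/2 = 33 → r_n = 162.4 kN; interior l_c = 80 − 24 = 56 → r_n = 216.5 kN.
  R_n,bearing = 2·162.4 + 6·216.5 = 1624 kN → 0.75 × 1624 = 1220 kN.
Bearing governs: 1220 kN.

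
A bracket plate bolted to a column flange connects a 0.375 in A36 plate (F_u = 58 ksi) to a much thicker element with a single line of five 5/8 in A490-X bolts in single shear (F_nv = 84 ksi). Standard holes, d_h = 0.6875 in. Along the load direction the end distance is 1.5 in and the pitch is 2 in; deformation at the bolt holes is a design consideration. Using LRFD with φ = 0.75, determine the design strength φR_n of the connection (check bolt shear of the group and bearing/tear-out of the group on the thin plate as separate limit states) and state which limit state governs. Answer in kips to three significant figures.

96.6 kips (bolt shear governs)

Bolt shear: A_b = π·0.625²/4 = 0.3068 in²; R_n = 84 × 0.3068 × 5 × 1 = 128.9 kips → 0.75 × 128.9 = 96.6 kips.
Bearing (1.2 l_c t F_u ≤ 2.4 d t F_u): upper limit = 2.4·0.625·0.375·58 = 32.62 kips.
  Edge l_c = 1.5 − 0.6875/2 = 1.156 → r_n = 30.18 kips; interior l_c = 2 − 0.6875 = 1.312 → r_n = 32.62 kips.
  R_n,bearing = 1·30.18 + 4·32.62 = 160.7 kips → 0.75 × 160.7 = 121 kips.
Bolt shear governs: 96.6 kips.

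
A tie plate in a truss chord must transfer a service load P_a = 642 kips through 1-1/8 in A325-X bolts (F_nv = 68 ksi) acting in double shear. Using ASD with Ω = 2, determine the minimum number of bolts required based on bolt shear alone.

A_b = π·1.125²/4 = 0.994 in².
Per-bolt allowable strength R_n/Ω = 68 × 0.994 × 2 / 2 = 67.59 kips.
n ≥ 642 / 67.59 = 9.498 → use 10 bolts.

10 bolts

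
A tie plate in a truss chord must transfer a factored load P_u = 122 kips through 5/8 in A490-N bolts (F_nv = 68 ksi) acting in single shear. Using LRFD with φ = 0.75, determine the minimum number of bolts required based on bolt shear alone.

A_b = π·0.625²/4 = 0.3068 in².
Per-bolt design strength φR_n = 0.75 × 68 × 0.3068 × 1 = 15.65 kips.
n ≥ 122 / 15.65 = 7.797 → use 8 bolts.

8 bolts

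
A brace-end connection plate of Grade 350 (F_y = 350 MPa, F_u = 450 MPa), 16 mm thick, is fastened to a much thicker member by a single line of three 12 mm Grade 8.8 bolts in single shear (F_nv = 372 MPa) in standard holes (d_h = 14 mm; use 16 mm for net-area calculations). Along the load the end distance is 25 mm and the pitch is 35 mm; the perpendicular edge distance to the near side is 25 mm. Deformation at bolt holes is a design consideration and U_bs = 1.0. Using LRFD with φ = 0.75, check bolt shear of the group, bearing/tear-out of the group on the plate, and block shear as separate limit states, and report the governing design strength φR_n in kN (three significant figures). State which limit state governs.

Bolt shear: A_b = π·12²/4 = 113.1 mm²; R_n = 372 × 113.1 × 3 × 1 / 1000 = 126.2 kN → 0.75 × 126.2 = 94.7 kN.
Bearing: edge l_c = 18, r_n = 155.5 kN; interior l_c = 21, r_n = 181.4 kN; R_n = 155.5 + 2·181.4 = 518.4 kN → 389 kN.
Block shear: A_gv = 1520, A_nv = 880, A_nt = 272 mm²; R_n = min(0.6F_uA_nv, 0.6F_yA_gv) + U_bs·F_u·A_nt = 360 kN → 270 kN.
Bolt shear governs: 94.7 kN.

94.7 kN (bolt shear governs)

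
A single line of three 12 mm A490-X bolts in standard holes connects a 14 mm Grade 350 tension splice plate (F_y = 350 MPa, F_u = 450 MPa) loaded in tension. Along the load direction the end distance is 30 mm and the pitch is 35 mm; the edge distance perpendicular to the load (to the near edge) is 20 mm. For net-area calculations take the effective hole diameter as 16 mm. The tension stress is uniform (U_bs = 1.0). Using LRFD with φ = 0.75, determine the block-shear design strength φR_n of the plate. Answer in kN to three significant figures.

227 kN

Shear plane L_v = 30 + 2·35 = 100 mm; A_gv = 100 × 14 = 1400 mm².
A_nv = (100 − 2.5·16) × 14 = 840 mm².
A_nt = (20 − 0.5·16) × 14 = 168 mm².
0.6 F_u A_nv = 226.8 kN; 0.6 F_y A_gv = 294 kN → shear rupture governs the shear term.
R_n = 226.8 + 1.0 × 450 × 168 / 1000 = 302.4 kN.
Design strength φR_n = 0.75 × 302.4 = 227 kN.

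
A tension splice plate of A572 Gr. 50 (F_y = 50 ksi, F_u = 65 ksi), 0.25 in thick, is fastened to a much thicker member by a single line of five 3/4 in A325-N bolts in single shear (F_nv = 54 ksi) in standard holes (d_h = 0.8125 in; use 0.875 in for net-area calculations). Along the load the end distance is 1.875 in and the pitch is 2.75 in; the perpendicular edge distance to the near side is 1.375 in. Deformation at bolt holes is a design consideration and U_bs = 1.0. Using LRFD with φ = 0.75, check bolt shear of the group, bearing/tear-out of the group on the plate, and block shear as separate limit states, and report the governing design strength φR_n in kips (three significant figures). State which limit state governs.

Bolt shear: A_b = π·0.75²/4 = 0.4418 in²; R_n = 54 × 0.4418 × 5 × 1 = 119.3 kips → 0.75 × 119.3 = 89.5 kips.
Bearing: edge l_c = 1.469, r_n = 28.64 kips; interior l_c = 1.938, r_n = 29.25 kips; R_n = 28.64 + 4·29.25 = 145.6 kips → 109 kips.
Block shear: A_gv = 3.219, A_nv = 2.234, A_nt = 0.2344 in²; R_n = min(0.6F_uA_nv, 0.6F_yA_gv) + U_bs·F_u·A_nt = 102.4 kips → 76.8 kips.
Block shear governs: 76.8 kips.

76.8 kips (block shear governs)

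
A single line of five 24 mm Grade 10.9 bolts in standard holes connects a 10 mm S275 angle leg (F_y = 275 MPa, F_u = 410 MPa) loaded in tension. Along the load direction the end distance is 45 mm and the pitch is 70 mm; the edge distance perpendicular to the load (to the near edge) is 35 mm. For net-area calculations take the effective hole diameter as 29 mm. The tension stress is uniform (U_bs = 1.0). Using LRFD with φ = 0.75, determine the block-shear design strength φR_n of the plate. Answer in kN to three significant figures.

Shear plane L_v = 45 + 4·70 = 325 mm; A_gv = 325 × 10 = 3250 mm².
A_nv = (325 − 4.5·29) × 10 = 1945 mm².
A_nt = (35 − 0.5·29) × 10 = 205 mm².
0.6 F_u A_nv = 478.5 kN; 0.6 F_y A_gv = 536.2 kN → shear rupture governs the shear term.
R_n = 478.5 + 1.0 × 410 × 205 / 1000 = 562.5 kN.
Design strength φR_n = 0.75 × 562.5 = 422 kN.

422 kN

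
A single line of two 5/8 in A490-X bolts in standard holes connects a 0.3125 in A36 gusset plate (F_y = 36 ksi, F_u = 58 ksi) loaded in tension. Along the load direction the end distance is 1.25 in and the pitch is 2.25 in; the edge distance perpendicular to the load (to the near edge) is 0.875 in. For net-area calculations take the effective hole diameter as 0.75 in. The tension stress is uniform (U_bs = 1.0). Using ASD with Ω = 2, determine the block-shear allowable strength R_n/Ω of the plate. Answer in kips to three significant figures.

16.3 kips

Shear plane L_v = 1.25 + 1·2.25 = 3.5 in; A_gv = 3.5 × 0.3125 = 1.094 in².
A_nv = (3.5 − 1.5·0.75) × 0.3125 = 0.7422 in².
A_nt = (0.875 − 0.5·0.75) × 0.3125 = 0.1562 in².
0.6 F_u A_nv = 25.83 kips; 0.6 F_y A_gv = 23.62 kips → shear yielding governs the shear term.
R_n = 23.62 + 1.0 × 58 × 0.1562 = 32.69 kips.
Allowable strength R_n/Ω = 32.69 / 2 = 16.3 kips.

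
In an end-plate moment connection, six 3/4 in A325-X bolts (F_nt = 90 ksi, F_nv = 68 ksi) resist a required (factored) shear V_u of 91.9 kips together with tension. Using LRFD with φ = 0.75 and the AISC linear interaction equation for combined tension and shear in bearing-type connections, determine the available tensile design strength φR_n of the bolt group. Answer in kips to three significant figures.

A_b = π·0.75²/4 = 0.4418 in²; f_rv = 91.9 / (6 × 0.4418) = 34.67 ksi.
F'_nt = 1.3 F_nt − (F_nt / φF_nv) f_rv = 1.3·90 − (90/(0.75·68))·34.67 = 55.82 ksi, capped at F_nt → F'_nt = 55.82 ksi.
R_n = F'_nt · A_b · n = 55.82 × 0.4418 × 6 = 148 kips.
Design strength φR_n = 0.75 × 148 = 111 kips.

111 kips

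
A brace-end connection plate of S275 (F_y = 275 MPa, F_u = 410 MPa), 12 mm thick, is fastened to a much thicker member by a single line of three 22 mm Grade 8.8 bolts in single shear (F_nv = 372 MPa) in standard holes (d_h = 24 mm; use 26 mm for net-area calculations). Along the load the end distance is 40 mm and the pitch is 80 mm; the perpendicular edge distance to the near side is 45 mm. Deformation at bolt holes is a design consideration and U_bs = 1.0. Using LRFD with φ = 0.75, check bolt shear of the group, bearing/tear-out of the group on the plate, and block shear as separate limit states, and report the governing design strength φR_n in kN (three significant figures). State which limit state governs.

Bolt shear: A_b = π·22²/4 = 380.1 mm²; R_n = 372 × 380.1 × 3 × 1 / 1000 = 424.2 kN → 0.75 × 424.2 = 318 kN.
Bearing: edge l_c = 28, r_n = 165.3 kN; interior l_c = 56, r_n = 259.8 kN; R_n = 165.3 + 2·259.8 = 684.9 kN → 514 kN.
Block shear: A_gv = 2400, A_nv = 1620, A_nt = 384 mm²; R_n = min(0.6F_uA_nv, 0.6F_yA_gv) + U_bs·F_u·A_nt = 553.4 kN → 415 kN.
Bolt shear governs: 318 kN.

318 kN (bolt shear governs)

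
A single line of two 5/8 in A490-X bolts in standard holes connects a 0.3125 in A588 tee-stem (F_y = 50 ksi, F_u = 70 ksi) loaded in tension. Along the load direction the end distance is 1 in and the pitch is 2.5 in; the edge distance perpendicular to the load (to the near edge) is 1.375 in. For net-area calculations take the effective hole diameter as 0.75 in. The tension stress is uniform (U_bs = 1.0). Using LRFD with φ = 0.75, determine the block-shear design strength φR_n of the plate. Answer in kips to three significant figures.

Shear plane L_v = 1 + 1·2.5 = 3.5 in; A_gv = 3.5 × 0.3125 = 1.094 in².
A_nv = (3.5 − 1.5·0.75) × 0.3125 = 0.7422 in².
A_nt = (1.375 − 0.5·0.75) × 0.3125 = 0.3125 in².
0.6 F_u A_nv = 31.17 kips; 0.6 F_y A_gv = 32.81 kips → shear rupture governs the shear term.
R_n = 31.17 + 1.0 × 70 × 0.3125 = 53.05 kips.
Design strength φR_n = 0.75 × 53.05 = 39.8 kips.

39.8 kips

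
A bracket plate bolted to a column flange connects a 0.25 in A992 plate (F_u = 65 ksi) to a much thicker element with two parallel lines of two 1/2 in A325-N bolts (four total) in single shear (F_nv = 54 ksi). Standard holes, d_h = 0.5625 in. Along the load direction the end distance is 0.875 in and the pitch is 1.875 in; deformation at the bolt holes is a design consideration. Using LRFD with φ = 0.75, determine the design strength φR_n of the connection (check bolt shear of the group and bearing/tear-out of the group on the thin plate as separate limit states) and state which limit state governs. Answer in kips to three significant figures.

Bolt shear: A_b = π·0.5²/4 = 0.1963 in²; R_n = 54 × 0.1963 × 4 × 1 = 42.41 kips → 0.75 × 42.41 = 31.8 kips.
Bearing (1.2 l_c t F_u ≤ 2.4 d t F_u): upper limit = 2.4·0.5·0.25·65 = 19.5 kips.
  Edge l_c = 0.875 − 0.5625/2 = 0.5938 → r_n = 11.58 kips; interior l_c = 1.875 − 0.5625 = 1.312 → r_n = 19.5 kips.
  R_n,bearing = 2·11.58 + 2·19.5 = 62.16 kips → 0.75 × 62.16 = 46.6 kips.
Bolt shear governs: 31.8 kips.

31.8 kips (bolt shear governs)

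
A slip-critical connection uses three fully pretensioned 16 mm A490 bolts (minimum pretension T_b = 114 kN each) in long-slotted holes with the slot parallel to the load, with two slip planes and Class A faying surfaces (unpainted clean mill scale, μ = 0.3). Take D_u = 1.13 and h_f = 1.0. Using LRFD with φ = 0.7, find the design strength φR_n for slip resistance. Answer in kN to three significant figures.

R_n = μ · D_u · h_f · T_b · n_s · n_b = 0.3 × 1.13 × 1.0 × 114 × 2 × 3 = 231.9 kN.
Design strength φR_n = 0.7 × 231.9 = 162 kN.

162 kN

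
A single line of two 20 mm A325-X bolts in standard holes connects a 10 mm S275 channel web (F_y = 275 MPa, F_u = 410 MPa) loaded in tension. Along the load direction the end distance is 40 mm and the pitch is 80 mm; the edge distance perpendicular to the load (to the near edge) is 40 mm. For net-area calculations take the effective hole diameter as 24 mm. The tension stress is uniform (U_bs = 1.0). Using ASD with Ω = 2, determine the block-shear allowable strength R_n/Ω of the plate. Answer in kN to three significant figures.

Shear plane L_v = 40 + 1·80 = 120 mm; A_gv = 120 × 10 = 1200 mm².
A_nv = (120 − 1.5·24) × 10 = 840 mm².
A_nt = (40 − 0.5·24) × 10 = 280 mm².
0.6 F_u A_nv = 206.6 kN; 0.6 F_y A_gv = 198 kN → shear yielding governs the shear term.
R_n = 198 + 1.0 × 410 × 280 / 1000 = 312.8 kN.
Allowable strength R_n/Ω = 312.8 / 2 = 156 kN.

156 kN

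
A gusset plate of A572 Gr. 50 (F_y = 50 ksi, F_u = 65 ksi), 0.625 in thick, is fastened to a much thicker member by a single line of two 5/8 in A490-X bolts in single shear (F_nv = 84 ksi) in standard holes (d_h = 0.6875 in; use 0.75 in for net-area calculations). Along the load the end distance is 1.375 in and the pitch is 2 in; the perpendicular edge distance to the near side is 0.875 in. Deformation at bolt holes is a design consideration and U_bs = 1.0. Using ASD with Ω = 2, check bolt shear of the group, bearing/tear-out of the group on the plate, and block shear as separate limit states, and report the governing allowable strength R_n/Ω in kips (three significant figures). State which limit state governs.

Bolt shear: A_b = π·0.625²/4 = 0.3068 in²; R_n = 84 × 0.3068 × 2 × 1 = 51.54 kips → 51.54 / 2 = 25.8 kips.
Bearing: edge l_c = 1.031, r_n = 50.27 kips; interior l_c = 1.312, r_n = 60.94 kips; R_n = 50.27 + 1·60.94 = 111.2 kips → 55.6 kips.
Block shear: A_gv = 2.109, A_nv = 1.406, A_nt = 0.3125 in²; R_n = min(0.6F_uA_nv, 0.6F_yA_gv) + U_bs·F_u·A_nt = 75.16 kips → 37.6 kips.
Bolt shear governs: 25.8 kips.

25.8 kips (bolt shear governs)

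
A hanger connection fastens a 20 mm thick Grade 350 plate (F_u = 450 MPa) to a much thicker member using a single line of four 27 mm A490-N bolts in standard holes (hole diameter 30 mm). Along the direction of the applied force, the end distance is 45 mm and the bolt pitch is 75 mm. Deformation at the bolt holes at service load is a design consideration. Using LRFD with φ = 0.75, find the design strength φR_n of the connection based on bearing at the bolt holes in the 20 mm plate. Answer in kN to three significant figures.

1340 kN

Per bolt r_n = 1.2 l_c t F_u ≤ 2.4 d t F_u; upper limit = 2.4 × 27 × 20 × 450 / 1000 = 583.2 kN.
Edge bolt: l_c = 45 − 30/2 = 30 mm → 1.2 × 30 × 20 × 450 / 1000 = 324 → r_n = 324 kN.
Interior bolts: l_c = 75 − 30 = 45 mm → 1.2 × 45 × 20 × 450 / 1000 = 486 → r_n = 486 kN.
R_n = 1 × 324 + 3 × 486 = 1782 kN.
Design strength φR_n = 0.75 × 1782 = 1340 kN.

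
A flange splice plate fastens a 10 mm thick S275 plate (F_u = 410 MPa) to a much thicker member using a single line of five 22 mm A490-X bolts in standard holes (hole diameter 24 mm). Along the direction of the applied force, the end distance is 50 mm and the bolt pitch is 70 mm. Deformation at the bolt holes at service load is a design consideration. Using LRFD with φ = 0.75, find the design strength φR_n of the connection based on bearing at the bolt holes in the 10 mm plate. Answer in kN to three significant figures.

Per bolt r_n = 1.2 l_c t F_u ≤ 2.4 d t F_u; upper limit = 2.4 × 22 × 10 × 410 / 1000 = 216.5 kN.
Edge bolt: l_c = 50 − 24/2 = 38 mm → 1.2 × 38 × 10 × 410 / 1000 = 187 → r_n = 187 kN.
Interior bolts: l_c = 70 − 24 = 46 mm → 1.2 × 46 × 10 × 410 / 1000 = 226.3 → r_n = 216.5 kN.
R_n = 1 × 187 + 4 × 216.5 = 1053 kN.
Design strength φR_n = 0.75 × 1053 = 790 kN.

790 kN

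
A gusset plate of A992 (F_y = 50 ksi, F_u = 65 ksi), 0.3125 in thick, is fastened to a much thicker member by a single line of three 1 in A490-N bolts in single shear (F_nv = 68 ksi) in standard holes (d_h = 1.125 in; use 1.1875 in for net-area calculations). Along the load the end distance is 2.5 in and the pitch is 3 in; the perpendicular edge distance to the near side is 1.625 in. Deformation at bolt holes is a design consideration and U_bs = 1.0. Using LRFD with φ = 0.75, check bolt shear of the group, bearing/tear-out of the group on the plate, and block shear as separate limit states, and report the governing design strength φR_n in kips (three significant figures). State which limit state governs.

66.3 kips (block shear governs)

Bolt shear: A_b = π·1²/4 = 0.7854 in²; R_n = 68 × 0.7854 × 3 × 1 = 160.2 kips → 0.75 × 160.2 = 120 kips.
Bearing: edge l_c = 1.938, r_n = 47.23 kips; interior l_c = 1.875, r_n = 45.7 kips; R_n = 47.23 + 2·45.7 = 138.6 kips → 104 kips.
Block shear: A_gv = 2.656, A_nv = 1.729, A_nt = 0.3223 in²; R_n = min(0.6F_uA_nv, 0.6F_yA_gv) + U_bs·F_u·A_nt = 88.36 kips → 66.3 kips.
Block shear governs: 66.3 kips.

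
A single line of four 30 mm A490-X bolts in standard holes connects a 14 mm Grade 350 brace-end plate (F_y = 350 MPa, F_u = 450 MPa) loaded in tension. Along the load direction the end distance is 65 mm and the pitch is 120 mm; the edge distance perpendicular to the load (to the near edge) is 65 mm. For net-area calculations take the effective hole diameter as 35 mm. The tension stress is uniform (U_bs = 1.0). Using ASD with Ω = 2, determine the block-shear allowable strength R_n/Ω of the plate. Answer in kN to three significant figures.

721 kN

Shear plane L_v = 65 + 3·120 = 425 mm; A_gv = 425 × 14 = 5950 mm².
A_nv = (425 − 3.5·35) × 14 = 4235 mm².
A_nt = (65 − 0.5·35) × 14 = 665 mm².
0.6 F_u A_nv = 1143 kN; 0.6 F_y A_gv = 1250 kN → shear rupture governs the shear term.
R_n = 1143 + 1.0 × 450 × 665 / 1000 = 1443 kN.
Allowable strength R_n/Ω = 1443 / 2 = 721 kN.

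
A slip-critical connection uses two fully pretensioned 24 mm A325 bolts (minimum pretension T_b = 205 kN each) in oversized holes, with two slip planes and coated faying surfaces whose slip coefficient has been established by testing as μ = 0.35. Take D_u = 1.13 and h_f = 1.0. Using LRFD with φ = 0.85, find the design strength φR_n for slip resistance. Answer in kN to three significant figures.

R_n = μ · D_u · h_f · T_b · n_s · n_b = 0.35 × 1.13 × 1.0 × 205 × 2 × 2 = 324.3 kN.
Design strength φR_n = 0.85 × 324.3 = 276 kN.

276 kN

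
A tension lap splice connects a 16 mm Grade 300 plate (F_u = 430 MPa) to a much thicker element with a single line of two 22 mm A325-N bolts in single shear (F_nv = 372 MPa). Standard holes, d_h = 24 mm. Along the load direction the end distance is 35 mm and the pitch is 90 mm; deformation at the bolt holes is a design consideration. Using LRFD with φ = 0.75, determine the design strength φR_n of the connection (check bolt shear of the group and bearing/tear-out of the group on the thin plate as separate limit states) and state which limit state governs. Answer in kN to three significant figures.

Bolt shear: A_b = π·22²/4 = 380.1 mm²; R_n = 372 × 380.1 × 2 × 1 / 1000 = 282.8 kN → 0.75 × 282.8 = 212 kN.
Bearing (1.2 l_c t F_u ≤ 2.4 d t F_u): upper limit = 2.4·22·16·430 / 1000 = 363.3 kN.
  Edge l_c = 35 − 24/2 = 23 → r_n = 189.9 kN; interior l_c = 90 − 24 = 66 → r_n = 363.3 kN.
  R_n,bearing = 1·189.9 + 1·363.3 = 553.2 kN → 0.75 × 553.2 = 415 kN.
Bolt shear governs: 212 kN.

212 kN (bolt shear governs)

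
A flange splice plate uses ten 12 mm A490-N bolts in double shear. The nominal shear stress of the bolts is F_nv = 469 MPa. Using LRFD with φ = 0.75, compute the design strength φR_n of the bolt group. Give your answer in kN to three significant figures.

796 kN

A_b = π × 12² / 4 = 113.1 mm².
R_n = F_nv · A_b · n · n_s = 469 × 113.1 × 10 × 2 / 1000 = 1061 kN.
Design strength φR_n = 0.75 × 1061 = 796 kN.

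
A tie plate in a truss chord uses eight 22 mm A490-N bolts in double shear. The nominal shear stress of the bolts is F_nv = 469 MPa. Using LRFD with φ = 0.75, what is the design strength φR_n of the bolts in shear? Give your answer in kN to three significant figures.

A_b = π × 22² / 4 = 380.1 mm².
R_n = F_nv · A_b · n · n_s = 469 × 380.1 × 8 × 2 / 1000 = 2853 kN.
Design strength φR_n = 0.75 × 2853 = 2140 kN.

2140 kN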